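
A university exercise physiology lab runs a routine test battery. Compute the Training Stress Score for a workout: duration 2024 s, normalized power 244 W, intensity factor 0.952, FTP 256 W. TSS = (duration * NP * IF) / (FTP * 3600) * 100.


Product = 2024 * 244 * 0.952 = 470150.912
Base = 256 * 3600 = 921600
TSS = 470150.912 / 921600 * 100 = 51.01

51.01 TSS


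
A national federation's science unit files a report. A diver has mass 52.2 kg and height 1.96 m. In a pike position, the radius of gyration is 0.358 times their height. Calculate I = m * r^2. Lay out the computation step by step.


r = 0.358 * 1.96 = 0.70168 m
I = m * r^2 = 52.2 * 0.492355 = 25.701 kg*m^2

25.701 kg*m^2


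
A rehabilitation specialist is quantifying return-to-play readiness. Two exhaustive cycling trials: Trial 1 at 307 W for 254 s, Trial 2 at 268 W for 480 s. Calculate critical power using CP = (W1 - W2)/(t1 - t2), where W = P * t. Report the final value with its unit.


W1 = 307 * 254 = 77978 J
W2 = 268 * 480 = 128640 J
CP = (77978 - 128640) / (254 - 480)
= -50662 / -226
= 224.17 W

224.17 W


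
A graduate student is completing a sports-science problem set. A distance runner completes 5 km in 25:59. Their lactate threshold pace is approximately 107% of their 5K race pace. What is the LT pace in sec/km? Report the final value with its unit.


Convert to seconds: 25 min 59 s = 1559 s
Pace per km = 1559 / 5 = 311.8 s/km
LT pace = 311.8 * 1.07 = 333.63 s/km

333.63 s/km


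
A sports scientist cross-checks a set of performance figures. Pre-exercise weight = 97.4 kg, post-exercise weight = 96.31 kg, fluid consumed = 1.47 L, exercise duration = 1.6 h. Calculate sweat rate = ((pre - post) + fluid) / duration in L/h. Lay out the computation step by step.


Weight loss = 97.4 - 96.31 = 1.09 kg (approx L)
Total sweat = 1.09 + 1.47 = 2.56 L
Sweat rate = 2.56 / 1.6 = 1.6 L/h

1.6 L/h


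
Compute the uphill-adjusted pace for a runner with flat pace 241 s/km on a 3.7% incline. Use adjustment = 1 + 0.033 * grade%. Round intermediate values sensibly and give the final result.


Adjustment factor = 1 + 0.033 * 3.7 = 1.1221
Grade-adjusted pace = 241 * 1.1221 = 270.43 s/km

270.43 s/km


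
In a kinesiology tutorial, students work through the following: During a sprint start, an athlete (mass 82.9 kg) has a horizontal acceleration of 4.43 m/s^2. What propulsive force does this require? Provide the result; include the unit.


Propulsive force = mass * acceleration
= 82.9 kg * 4.43 m/s^2
= 367.25 N

367.25 N


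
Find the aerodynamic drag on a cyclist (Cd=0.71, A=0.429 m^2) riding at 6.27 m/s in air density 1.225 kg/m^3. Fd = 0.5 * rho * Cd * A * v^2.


Fd = 0.5 * 1.225 * 0.71 * 0.429 * 6.27^2
= 0.5 * 1.225 * 0.71 * 0.429 * 39.3129
= 7.334 N

7.334 N


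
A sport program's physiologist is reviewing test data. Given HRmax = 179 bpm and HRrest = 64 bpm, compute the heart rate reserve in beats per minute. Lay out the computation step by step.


Heart rate reserve = maximum HR minus resting HR
HRR = 179 - 64 = 115 bpm

115 bpm


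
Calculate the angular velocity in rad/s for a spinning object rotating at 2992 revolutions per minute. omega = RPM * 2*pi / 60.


omega = RPM * 2*pi / 60
= 2992 * 6.28318531 / 60
= 313.322 rad/s

313.322 rad/s


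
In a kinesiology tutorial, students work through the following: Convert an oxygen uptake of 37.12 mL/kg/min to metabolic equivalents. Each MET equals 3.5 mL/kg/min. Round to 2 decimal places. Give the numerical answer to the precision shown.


One MET = 3.5 mL/kg/min
Number of METs = 37.12 / 3.5
= 10.61 METs

10.61 METs


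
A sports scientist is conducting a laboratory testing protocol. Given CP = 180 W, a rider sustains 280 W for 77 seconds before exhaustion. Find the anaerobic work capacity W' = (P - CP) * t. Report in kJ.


Excess power = 280 - 180 = 100 W
Work above CP = 100 * 77 = 7700 J
W' = 7.7 kJ

7.7 kJ


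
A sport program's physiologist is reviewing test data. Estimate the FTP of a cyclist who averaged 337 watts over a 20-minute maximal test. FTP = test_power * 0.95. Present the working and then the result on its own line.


FTP = 337 * 0.95 = 320.15 W

320.15 W


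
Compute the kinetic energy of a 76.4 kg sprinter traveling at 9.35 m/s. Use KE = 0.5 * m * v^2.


Velocity squared = 87.4225
KE = 0.5 * 76.4 * 87.4225 = 3339.54 J

3339.54 J


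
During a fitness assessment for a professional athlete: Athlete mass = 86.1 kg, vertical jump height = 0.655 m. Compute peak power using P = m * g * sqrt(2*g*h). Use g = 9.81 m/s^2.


sqrt(2 * 9.81 * 0.655) = sqrt(12.8511) = 3.584843 m/s
P = 86.1 * 9.81 * 3.584843
= 3027.91 W

3027.91 W


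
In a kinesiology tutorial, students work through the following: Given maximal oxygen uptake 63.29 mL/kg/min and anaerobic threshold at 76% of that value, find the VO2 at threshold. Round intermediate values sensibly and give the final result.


Percentage as decimal = 0.76
VO2 at AT = 63.29 * 0.76 = 48.1 mL/kg/min

48.1 mL/kg/min


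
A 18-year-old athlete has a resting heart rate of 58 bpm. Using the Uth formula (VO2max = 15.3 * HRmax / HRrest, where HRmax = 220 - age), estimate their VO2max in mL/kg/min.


HRmax = 220 - 18 = 202 bpm
Ratio = HRmax / HRrest = 202 / 58 = 3.4828
VO2max = 15.3 * 3.4828 = 53.29 mL/kg/min

53.29 mL/kg/min


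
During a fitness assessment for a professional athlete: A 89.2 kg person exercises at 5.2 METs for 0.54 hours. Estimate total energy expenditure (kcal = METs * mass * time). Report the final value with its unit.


Energy = METs * mass(kg) * time(h)
= 5.2 * 89.2 * 0.54
= 250.47 kcal

250.47 kcal


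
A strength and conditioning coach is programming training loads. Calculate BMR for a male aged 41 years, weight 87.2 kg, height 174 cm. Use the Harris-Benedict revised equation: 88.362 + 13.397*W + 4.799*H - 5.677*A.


Substituting values:
W term = 13.397 * 87.2 = 1168.2184
H term = 4.799 * 174 = 835.026
A term = 5.677 * 41 = 232.757
BMR = 1858.85 kcal/day

1858.85 kcal/day


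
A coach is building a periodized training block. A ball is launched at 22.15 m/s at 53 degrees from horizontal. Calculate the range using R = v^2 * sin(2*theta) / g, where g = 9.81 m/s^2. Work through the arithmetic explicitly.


sin(2 * 53) = sin(106) = 0.961262
v^2 = 22.15^2 = 490.6225
R = 490.6225 * 0.961262 / 9.81
= 48.075 m

48.075 m


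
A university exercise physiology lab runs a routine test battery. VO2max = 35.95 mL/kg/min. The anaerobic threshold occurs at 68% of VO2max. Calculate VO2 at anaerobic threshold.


AT fraction = 68 / 100 = 0.68
AT VO2 = 35.95 * 0.68
= 24.45 mL/kg/min

24.45 mL/kg/min


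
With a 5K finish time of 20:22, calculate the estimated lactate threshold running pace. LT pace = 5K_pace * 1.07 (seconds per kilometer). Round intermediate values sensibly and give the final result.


Race duration = 1222 s for 5 km
Average pace = 1222 / 5 = 244.4 s/km
LT pace = 244.4 * 1.07
= 261.51 s/km

261.51 s/km


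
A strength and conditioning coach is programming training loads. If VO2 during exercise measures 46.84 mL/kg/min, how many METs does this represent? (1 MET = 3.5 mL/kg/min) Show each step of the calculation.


METs = VO2 / 3.5 = 46.84 / 3.5 = 13.38

13.38 METs


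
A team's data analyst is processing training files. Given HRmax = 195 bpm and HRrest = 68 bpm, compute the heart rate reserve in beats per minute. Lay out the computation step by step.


Heart rate reserve = maximum HR minus resting HR
HRR = 195 - 68 = 127 bpm

127 bpm


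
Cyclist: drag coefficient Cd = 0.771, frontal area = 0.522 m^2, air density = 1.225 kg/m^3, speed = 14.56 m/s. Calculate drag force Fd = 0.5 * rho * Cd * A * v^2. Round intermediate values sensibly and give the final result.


v^2 = 14.56^2 = 211.9936
Fd = 0.5 * 1.225 * 0.771 * 0.522 * 211.9936
= 52.258 N

52.258 N


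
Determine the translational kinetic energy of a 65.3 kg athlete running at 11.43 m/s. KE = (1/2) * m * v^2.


KE = 0.5 * m * v^2
= 0.5 * 65.3 * 11.43^2
= 0.5 * 65.3 * 130.6449
= 4265.56 J

4265.56 J


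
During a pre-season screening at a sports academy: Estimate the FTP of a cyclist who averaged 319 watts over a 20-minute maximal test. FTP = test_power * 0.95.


FTP = 319 * 0.95 = 303.05 W

303.05 W


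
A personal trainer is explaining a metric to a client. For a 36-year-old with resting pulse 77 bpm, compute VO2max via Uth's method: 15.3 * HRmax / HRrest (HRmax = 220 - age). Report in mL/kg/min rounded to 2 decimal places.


Step 1: HRmax = 220 - 36 = 184 bpm
Step 2: Ratio = 184 / 77 = 2.3896
Step 3: VO2max = 15.3 * 2.3896 = 36.56 mL/kg/min

36.56 mL/kg/min


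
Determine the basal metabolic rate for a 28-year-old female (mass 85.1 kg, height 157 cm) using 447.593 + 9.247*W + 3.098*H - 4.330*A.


BMR = 447.593 + 9.247*85.1 + 3.098*157 - 4.330*28
= 1599.66 kcal/day

1599.66 kcal/day


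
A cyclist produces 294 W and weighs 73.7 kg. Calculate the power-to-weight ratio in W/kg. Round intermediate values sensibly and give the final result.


P/W = power / mass
= 294 / 73.7
= 3.989 W/kg

3.989 W/kg


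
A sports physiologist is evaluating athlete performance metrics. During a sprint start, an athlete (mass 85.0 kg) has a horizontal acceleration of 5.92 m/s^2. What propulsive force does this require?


Propulsive force = mass * acceleration
= 85.0 kg * 5.92 m/s^2
= 503.2 N

503.2 N


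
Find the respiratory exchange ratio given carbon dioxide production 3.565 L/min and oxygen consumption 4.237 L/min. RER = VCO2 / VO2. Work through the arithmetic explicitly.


VCO2 = 3.565 L/min
VO2 = 4.237 L/min
RER = 3.565 / 4.237 = 0.8414

0.8414


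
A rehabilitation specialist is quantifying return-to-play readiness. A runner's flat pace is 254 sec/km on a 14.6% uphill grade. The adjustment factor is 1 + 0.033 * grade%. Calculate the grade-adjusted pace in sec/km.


Factor = 1 + 0.033 * 14.6 = 1.4818
Adjusted pace = 254 * 1.4818
= 376.38 sec/km

376.38 s/km


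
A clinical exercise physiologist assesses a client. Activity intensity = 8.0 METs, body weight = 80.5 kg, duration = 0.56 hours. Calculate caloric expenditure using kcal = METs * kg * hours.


kcal = 8.0 * 80.5 * 0.56
= 644.0 * 0.56
= 360.64 kcal

360.64 kcal


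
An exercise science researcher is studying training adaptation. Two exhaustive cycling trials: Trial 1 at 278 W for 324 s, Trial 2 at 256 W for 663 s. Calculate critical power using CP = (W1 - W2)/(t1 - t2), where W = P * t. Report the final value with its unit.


W1 = 278 * 324 = 90072 J
W2 = 256 * 663 = 169728 J
CP = (90072 - 169728) / (324 - 663)
= -79656 / -339
= 234.97 W

234.97 W


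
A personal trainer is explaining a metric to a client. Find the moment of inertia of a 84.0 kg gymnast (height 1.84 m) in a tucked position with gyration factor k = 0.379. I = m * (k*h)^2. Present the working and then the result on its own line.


Radius of gyration = 0.379 * 1.84 = 0.69736 m
I = 84.0 * 0.69736^2
= 84.0 * 0.486311
= 40.85 kg*m^2

40.85 kg*m^2


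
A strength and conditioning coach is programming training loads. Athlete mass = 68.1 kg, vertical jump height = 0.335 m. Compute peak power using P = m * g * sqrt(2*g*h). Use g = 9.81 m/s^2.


sqrt(2 * 9.81 * 0.335) = sqrt(6.5727) = 2.563728 m/s
P = 68.1 * 9.81 * 2.563728
= 1712.73 W

1712.73 W


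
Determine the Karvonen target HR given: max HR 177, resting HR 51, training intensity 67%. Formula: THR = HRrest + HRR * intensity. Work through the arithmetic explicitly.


HRR = HRmax - HRrest = 177 - 51 = 126
THR = 51 + 126 * 0.67
= 135.42 bpm

135.42 bpm


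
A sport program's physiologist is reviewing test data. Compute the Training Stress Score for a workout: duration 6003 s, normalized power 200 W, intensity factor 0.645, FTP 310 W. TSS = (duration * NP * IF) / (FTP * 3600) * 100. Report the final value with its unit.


Product = 6003 * 200 * 0.645 = 774387.0
Base = 310 * 3600 = 1116000
TSS = 774387.0 / 1116000 * 100 = 69.39

69.39 TSS


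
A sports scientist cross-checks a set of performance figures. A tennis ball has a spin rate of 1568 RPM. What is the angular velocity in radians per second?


Convert RPM to rad/s: multiply by 2*pi and divide by 60
omega = 1568 * 2 * pi / 60
= 164.201 rad/s

164.201 rad/s


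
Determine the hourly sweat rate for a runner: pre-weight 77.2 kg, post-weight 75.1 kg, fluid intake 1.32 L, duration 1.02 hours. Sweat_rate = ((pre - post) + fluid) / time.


Mass lost = 77.2 - 75.1 = 2.1 kg
Add fluid consumed: 2.1 + 1.32 = 3.42 L total sweat
Sweat rate = 3.42 / 1.02 = 3.353 L/h

3.353 L/h


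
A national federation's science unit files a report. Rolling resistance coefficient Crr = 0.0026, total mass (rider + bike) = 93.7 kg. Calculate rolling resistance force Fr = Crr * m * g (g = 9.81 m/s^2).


Fr = Crr * m * g
= 0.0026 * 93.7 * 9.81
= 2.39 N

2.39 N


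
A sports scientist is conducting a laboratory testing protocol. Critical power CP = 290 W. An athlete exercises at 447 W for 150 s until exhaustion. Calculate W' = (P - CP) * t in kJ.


P - CP = 447 - 290 = 157 W
W' = 157 * 150 = 23550 J
= 23550 / 1000 = 23.55 kJ

23.55 kJ


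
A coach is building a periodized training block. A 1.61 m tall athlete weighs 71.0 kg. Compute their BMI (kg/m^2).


height^2 = 2.5921 m^2
BMI = 71.0 / 2.5921 = 27.39 kg/m^2

27.39 kg/m^2


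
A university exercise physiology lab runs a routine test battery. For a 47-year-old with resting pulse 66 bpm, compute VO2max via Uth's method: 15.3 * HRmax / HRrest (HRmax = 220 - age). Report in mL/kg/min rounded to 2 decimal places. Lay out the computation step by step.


Step 1: HRmax = 220 - 47 = 173 bpm
Step 2: Ratio = 173 / 66 = 2.6212
Step 3: VO2max = 15.3 * 2.6212 = 40.1 mL/kg/min

40.1 mL/kg/min


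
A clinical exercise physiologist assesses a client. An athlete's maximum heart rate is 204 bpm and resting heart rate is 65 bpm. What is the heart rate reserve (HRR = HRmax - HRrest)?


HRR = HRmax - HRrest
= 204 - 65
= 139 bpm

139 bpm


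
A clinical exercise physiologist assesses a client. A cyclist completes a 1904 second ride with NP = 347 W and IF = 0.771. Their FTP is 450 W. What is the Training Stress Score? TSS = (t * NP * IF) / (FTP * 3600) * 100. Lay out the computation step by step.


t * NP * IF = 1904 * 347 * 0.771 = 509390.448
FTP * 3600 = 1620000
TSS = (509390.448 / 1620000) * 100 = 31.44

31.44 TSS


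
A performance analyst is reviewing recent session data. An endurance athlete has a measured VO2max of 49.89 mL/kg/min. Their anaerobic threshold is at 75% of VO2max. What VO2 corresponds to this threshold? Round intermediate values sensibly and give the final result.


Anaerobic threshold VO2 = VO2max * 75%
= 49.89 * 0.75
= 37.42 mL/kg/min

37.42 mL/kg/min


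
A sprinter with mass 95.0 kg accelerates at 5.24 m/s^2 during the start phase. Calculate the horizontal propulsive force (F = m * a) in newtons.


F = m * a
= 95.0 * 5.24
= 497.8 N

497.8 N


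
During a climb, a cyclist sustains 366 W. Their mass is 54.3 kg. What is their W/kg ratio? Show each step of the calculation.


Power-to-weight = 366 W / 54.3 kg
= 6.74 W/kg

6.74 W/kg


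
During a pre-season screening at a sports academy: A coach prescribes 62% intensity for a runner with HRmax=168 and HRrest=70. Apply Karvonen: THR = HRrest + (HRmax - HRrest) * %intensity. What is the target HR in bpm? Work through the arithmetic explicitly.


Heart rate reserve = 168 - 70 = 98
Intensity fraction = 62 / 100 = 0.62
THR = 70 + 98 * 0.62 = 130.76 bpm

130.76 bpm


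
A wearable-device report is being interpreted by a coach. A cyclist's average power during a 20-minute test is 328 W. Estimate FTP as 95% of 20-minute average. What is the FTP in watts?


FTP = 20-min power * 0.95
= 328 * 0.95
= 311.6 W

311.6 W


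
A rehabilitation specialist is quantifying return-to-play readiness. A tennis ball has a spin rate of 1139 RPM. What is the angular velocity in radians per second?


Convert RPM to rad/s: multiply by 2*pi and divide by 60
omega = 1139 * 2 * pi / 60
= 119.276 rad/s

119.276 rad/s


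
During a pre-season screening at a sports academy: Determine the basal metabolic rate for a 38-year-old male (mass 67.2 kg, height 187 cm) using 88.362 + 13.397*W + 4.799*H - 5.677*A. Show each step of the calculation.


BMR = 88.362 + 13.397*67.2 + 4.799*187 - 5.677*38
= 1670.33 kcal/day

1670.33 kcal/day


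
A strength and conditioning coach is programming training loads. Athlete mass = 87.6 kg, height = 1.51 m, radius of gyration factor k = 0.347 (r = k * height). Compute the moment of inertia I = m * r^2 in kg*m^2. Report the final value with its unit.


r = k * height = 0.347 * 1.51 = 0.52397 m
r^2 = 0.52397^2 = 0.274545
I = 87.6 * 0.274545 = 24.05 kg*m^2

24.05 kg*m^2


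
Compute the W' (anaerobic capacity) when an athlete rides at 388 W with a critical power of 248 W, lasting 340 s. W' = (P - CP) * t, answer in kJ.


Above-CP power = 140 W
Duration = 340 s
W' = 140 * 340 = 47600 J
Convert: 47600 / 1000 = 47.6 kJ

47.6 kJ


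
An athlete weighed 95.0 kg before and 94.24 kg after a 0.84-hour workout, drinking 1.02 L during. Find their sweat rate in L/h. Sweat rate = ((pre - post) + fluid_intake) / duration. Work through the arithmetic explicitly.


Body mass change = 0.76 kg
Total sweat loss = 0.76 + 1.02 = 1.78 L
Rate = 1.78 / 0.84 = 2.119 L/h

2.119 L/h


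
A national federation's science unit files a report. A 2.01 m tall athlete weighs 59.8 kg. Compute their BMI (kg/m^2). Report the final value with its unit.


height^2 = 4.0401 m^2
BMI = 59.8 / 4.0401 = 14.8 kg/m^2

14.8 kg/m^2


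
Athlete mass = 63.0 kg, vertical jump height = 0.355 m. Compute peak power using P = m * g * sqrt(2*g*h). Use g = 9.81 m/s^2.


sqrt(2 * 9.81 * 0.355) = sqrt(6.9651) = 2.639148 m/s
P = 63.0 * 9.81 * 2.639148
= 1631.07 W

1631.07 W


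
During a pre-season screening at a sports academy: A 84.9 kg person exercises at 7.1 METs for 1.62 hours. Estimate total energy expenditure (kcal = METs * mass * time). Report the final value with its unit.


Energy = METs * mass(kg) * time(h)
= 7.1 * 84.9 * 1.62
= 976.52 kcal

976.52 kcal


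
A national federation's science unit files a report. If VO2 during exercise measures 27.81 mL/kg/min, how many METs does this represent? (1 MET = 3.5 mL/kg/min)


METs = VO2 / 3.5 = 27.81 / 3.5 = 7.95

7.95 METs


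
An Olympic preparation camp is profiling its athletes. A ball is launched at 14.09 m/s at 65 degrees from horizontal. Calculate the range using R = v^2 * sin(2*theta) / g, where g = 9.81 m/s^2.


sin(2 * 65) = sin(130) = 0.766044
v^2 = 14.09^2 = 198.5281
R = 198.5281 * 0.766044 / 9.81
= 15.503 m

15.503 m


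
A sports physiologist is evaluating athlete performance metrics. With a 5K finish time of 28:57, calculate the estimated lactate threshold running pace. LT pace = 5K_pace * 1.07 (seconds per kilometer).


Race duration = 1737 s for 5 km
Average pace = 1737 / 5 = 347.4 s/km
LT pace = 347.4 * 1.07
= 371.72 s/km

371.72 s/km


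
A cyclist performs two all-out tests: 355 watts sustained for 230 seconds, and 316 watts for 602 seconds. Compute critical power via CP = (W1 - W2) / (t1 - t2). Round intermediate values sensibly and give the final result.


W1 = P1 * t1 = 355 * 230 = 81650 J
W2 = P2 * t2 = 316 * 602 = 190232 J
CP = (81650 - 190232) / (230 - 602)
= 291.89 W

291.89 W


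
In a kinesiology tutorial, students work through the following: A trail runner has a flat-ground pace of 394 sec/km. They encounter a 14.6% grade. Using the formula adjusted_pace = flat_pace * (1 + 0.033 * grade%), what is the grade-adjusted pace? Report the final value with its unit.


Grade factor = 1 + 0.033 * 14.6 = 1.4818
Adjusted = 394 * 1.4818 = 583.83 sec/km

583.83 s/km


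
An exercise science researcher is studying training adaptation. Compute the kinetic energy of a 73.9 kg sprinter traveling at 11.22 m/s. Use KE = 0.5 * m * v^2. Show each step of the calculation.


Velocity squared = 125.8884
KE = 0.5 * 73.9 * 125.8884 = 4651.58 J

4651.58 J


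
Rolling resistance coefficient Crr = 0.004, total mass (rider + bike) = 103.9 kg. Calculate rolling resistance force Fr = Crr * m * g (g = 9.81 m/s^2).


Fr = Crr * m * g
= 0.004 * 103.9 * 9.81
= 4.077 N

4.077 N


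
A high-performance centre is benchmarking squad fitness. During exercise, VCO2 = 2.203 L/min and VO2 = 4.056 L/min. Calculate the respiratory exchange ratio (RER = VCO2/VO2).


RER = VCO2 / VO2
= 2.203 / 4.056
= 0.5431

0.5431


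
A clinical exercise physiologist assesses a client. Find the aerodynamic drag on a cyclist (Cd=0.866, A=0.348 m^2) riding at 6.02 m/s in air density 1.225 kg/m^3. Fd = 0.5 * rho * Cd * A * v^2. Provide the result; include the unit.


Fd = 0.5 * 1.225 * 0.866 * 0.348 * 6.02^2
= 0.5 * 1.225 * 0.866 * 0.348 * 36.2404
= 6.69 N

6.69 N


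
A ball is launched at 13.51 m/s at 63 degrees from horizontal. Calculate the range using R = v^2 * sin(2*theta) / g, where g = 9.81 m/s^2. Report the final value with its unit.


sin(2 * 63) = sin(126) = 0.809017
v^2 = 13.51^2 = 182.5201
R = 182.5201 * 0.809017 / 9.81
= 15.052 m

15.052 m


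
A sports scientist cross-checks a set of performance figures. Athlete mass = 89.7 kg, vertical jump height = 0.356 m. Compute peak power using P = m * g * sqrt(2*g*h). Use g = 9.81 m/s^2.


sqrt(2 * 9.81 * 0.356) = sqrt(6.98472) = 2.642862 m/s
P = 89.7 * 9.81 * 2.642862
= 2325.6 W

2325.6 W


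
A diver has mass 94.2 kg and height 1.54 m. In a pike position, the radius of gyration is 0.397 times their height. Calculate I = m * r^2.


r = 0.397 * 1.54 = 0.61138 m
I = m * r^2 = 94.2 * 0.373786 = 35.211 kg*m^2

35.211 kg*m^2


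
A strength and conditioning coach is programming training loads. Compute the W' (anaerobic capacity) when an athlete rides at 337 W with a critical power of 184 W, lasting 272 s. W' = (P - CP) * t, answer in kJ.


Above-CP power = 153 W
Duration = 272 s
W' = 153 * 272 = 41616 J
Convert: 41616 / 1000 = 41.616 kJ

41.616 kJ


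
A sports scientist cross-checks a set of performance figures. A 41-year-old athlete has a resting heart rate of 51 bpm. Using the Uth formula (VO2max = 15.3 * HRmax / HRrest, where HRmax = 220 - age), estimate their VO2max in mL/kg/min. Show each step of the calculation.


HRmax = 220 - 41 = 179 bpm
Ratio = HRmax / HRrest = 179 / 51 = 3.5098
VO2max = 15.3 * 3.5098 = 53.7 mL/kg/min

53.7 mL/kg/min


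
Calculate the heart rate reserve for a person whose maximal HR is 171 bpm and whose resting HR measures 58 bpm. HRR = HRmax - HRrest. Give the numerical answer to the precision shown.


HRmax = 171 bpm
HRrest = 58 bpm
HRR = 171 - 58 = 113 bpm

113 bpm


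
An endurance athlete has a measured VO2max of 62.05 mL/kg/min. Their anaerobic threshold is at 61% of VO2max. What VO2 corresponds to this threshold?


Anaerobic threshold VO2 = VO2max * 61%
= 62.05 * 0.61
= 37.85 mL/kg/min

37.85 mL/kg/min


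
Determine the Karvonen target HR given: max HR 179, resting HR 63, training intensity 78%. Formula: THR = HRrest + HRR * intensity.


HRR = HRmax - HRrest = 179 - 63 = 116
THR = 63 + 116 * 0.78
= 153.48 bpm

153.48 bpm


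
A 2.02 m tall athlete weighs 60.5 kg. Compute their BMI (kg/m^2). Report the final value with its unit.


height^2 = 4.0804 m^2
BMI = 60.5 / 4.0804 = 14.83 kg/m^2

14.83 kg/m^2


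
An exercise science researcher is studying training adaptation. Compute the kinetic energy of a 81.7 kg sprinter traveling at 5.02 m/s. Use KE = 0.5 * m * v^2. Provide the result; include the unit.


Velocity squared = 25.2004
KE = 0.5 * 81.7 * 25.2004 = 1029.44 J

1029.44 J


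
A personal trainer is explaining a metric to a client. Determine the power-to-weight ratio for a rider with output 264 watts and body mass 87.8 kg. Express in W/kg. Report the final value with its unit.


P/W = 264 / 87.8 = 3.007 W/kg

3.007 W/kg


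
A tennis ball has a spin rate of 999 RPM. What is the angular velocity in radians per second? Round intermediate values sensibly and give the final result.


Convert RPM to rad/s: multiply by 2*pi and divide by 60
omega = 999 * 2 * pi / 60
= 104.615 rad/s

104.615 rad/s


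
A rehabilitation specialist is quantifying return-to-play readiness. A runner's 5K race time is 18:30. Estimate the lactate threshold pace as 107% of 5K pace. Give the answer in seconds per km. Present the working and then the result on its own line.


Total race time = 18*60 + 30 = 1110 seconds
5K pace = 1110 / 5 = 222.0 sec/km
LT pace = 222.0 * 1.07 = 237.54 sec/km

237.54 s/km


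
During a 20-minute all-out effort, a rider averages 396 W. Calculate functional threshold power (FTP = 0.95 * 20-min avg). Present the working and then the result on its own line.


FTP = 0.95 * 396
= 376.2 W

376.2 W


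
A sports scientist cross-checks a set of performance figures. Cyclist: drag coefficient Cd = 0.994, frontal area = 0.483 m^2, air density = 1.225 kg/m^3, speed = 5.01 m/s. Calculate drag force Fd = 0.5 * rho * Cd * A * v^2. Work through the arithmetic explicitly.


v^2 = 5.01^2 = 25.1001
Fd = 0.5 * 1.225 * 0.994 * 0.483 * 25.1001
= 7.381 N

7.381 N


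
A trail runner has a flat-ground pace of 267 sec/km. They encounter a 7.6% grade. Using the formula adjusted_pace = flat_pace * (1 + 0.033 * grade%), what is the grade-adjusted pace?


Grade factor = 1 + 0.033 * 7.6 = 1.2508
Adjusted = 267 * 1.2508 = 333.96 sec/km

333.96 s/km


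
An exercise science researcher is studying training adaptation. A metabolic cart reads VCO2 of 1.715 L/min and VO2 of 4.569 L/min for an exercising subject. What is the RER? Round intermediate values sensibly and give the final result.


RER = VCO2 / VO2 = 1.715 / 4.569 = 0.3754

0.3754


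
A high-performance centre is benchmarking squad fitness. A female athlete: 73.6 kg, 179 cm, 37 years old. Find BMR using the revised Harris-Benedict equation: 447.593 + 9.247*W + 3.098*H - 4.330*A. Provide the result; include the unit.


Intercept = 447.593
Weight contribution = 9.247 * 73.6 = 680.5792
Height contribution = 3.098 * 179 = 554.542
Age contribution = 4.33 * 37 = 160.21
BMR = 447.593 + 680.5792 + 554.542 - 160.21
= 1522.5 kcal/day

1522.5 kcal/day


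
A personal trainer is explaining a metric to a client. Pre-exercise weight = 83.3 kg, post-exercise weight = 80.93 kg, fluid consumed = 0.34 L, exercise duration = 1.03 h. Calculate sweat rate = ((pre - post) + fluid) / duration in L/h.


Weight loss = 83.3 - 80.93 = 2.37 kg (approx L)
Total sweat = 2.37 + 0.34 = 2.71 L
Sweat rate = 2.71 / 1.03 = 2.631 L/h

2.631 L/h


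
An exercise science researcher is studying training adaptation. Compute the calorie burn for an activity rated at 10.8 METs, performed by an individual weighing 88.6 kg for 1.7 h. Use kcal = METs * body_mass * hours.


Product of METs and mass = 10.8 * 88.6 = 956.88
Total kcal = 956.88 * 1.7 = 1626.7 kcal

1626.7 kcal


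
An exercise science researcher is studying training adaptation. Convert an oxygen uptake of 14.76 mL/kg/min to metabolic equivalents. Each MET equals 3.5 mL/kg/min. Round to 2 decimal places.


One MET = 3.5 mL/kg/min
Number of METs = 14.76 / 3.5
= 4.22 METs

4.22 METs


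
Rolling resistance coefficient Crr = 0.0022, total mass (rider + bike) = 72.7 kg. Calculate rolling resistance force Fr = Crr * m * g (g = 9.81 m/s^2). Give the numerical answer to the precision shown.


Fr = Crr * m * g
= 0.0022 * 72.7 * 9.81
= 1.569 N

1.569 N


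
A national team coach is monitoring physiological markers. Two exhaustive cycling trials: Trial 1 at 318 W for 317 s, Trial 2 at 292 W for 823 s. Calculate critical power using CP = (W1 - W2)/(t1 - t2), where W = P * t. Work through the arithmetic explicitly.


W1 = 318 * 317 = 100806 J
W2 = 292 * 823 = 240316 J
CP = (100806 - 240316) / (317 - 823)
= -139510 / -506
= 275.71 W

275.71 W


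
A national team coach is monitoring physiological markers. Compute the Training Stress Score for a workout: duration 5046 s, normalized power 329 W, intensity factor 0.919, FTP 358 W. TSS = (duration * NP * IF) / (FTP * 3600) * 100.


Product = 5046 * 329 * 0.919 = 1525663.146
Base = 358 * 3600 = 1288800
TSS = 1525663.146 / 1288800 * 100 = 118.38

118.38 TSS


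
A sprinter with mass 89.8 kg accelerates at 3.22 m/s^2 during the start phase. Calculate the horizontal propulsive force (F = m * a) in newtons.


F = m * a
= 89.8 * 3.22
= 289.16 N

289.16 N


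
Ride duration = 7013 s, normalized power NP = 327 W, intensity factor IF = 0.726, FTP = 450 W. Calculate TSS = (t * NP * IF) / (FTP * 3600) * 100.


Numerator = 7013 * 327 * 0.726 = 1664900.226
Denominator = 450 * 3600 = 1620000
TSS = 1664900.226 / 1620000 * 100
= 102.77

102.77 TSS


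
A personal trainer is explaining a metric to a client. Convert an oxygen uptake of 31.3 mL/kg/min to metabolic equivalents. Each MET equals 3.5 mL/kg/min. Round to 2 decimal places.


One MET = 3.5 mL/kg/min
Number of METs = 31.3 / 3.5
= 8.94 METs

8.94 METs


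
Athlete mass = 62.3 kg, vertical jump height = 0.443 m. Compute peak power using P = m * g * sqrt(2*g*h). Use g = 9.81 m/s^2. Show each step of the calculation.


sqrt(2 * 9.81 * 0.443) = sqrt(8.69166) = 2.948162 m/s
P = 62.3 * 9.81 * 2.948162
= 1801.81 W

1801.81 W


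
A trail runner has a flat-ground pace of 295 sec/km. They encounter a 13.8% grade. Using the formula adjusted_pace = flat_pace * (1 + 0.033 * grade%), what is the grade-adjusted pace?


Grade factor = 1 + 0.033 * 13.8 = 1.4554
Adjusted = 295 * 1.4554 = 429.34 sec/km

429.34 s/km


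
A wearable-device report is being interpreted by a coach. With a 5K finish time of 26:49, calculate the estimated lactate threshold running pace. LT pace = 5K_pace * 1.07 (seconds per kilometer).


Race duration = 1609 s for 5 km
Average pace = 1609 / 5 = 321.8 s/km
LT pace = 321.8 * 1.07
= 344.33 s/km

344.33 s/km


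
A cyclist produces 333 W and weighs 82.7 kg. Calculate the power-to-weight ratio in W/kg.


P/W = power / mass
= 333 / 82.7
= 4.027 W/kg

4.027 W/kg


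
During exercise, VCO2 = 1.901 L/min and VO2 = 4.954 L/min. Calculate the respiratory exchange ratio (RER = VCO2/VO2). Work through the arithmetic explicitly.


RER = VCO2 / VO2
= 1.901 / 4.954
= 0.3837

0.3837


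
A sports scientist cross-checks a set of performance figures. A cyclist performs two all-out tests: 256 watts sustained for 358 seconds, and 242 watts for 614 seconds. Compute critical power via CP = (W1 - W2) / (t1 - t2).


W1 = P1 * t1 = 256 * 358 = 91648 J
W2 = P2 * t2 = 242 * 614 = 148588 J
CP = (91648 - 148588) / (358 - 614)
= 222.42 W

222.42 W


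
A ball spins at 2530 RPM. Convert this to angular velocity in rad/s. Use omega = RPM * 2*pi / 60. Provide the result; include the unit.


omega = 2530 * 2 * pi / 60
= 2530 * 6.28318531 / 60
= 15896.459 / 60
= 264.941 rad/s

264.941 rad/s


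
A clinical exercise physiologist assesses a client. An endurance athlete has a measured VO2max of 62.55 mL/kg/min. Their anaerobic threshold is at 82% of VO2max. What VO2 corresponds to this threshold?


Anaerobic threshold VO2 = VO2max * 82%
= 62.55 * 0.82
= 51.29 mL/kg/min

51.29 mL/kg/min


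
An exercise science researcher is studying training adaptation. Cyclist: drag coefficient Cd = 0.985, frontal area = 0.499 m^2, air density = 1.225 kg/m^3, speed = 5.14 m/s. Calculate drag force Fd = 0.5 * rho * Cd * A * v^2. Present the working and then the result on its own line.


v^2 = 5.14^2 = 26.4196
Fd = 0.5 * 1.225 * 0.985 * 0.499 * 26.4196
= 7.954 N

7.954 N


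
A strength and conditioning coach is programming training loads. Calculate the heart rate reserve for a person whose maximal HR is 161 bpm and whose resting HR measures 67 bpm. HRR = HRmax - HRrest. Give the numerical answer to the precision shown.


HRmax = 161 bpm
HRrest = 67 bpm
HRR = 161 - 67 = 94 bpm

94 bpm


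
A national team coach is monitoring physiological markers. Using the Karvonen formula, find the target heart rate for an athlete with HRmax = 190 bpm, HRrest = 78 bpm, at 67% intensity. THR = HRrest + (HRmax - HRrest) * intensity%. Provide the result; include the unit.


HRR = 190 - 78 = 112
THR = 78 + 112 * 0.67
= 78 + 75.04
= 153.04 bpm

153.04 bpm


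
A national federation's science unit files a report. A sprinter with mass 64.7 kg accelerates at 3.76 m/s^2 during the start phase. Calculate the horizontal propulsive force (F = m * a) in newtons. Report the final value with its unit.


F = m * a
= 64.7 * 3.76
= 243.27 N

243.27 N


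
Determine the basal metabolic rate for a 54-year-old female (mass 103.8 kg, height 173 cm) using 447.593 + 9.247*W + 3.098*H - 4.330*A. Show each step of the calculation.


BMR = 447.593 + 9.247*103.8 + 3.098*173 - 4.330*54
= 1709.57 kcal/day

1709.57 kcal/day


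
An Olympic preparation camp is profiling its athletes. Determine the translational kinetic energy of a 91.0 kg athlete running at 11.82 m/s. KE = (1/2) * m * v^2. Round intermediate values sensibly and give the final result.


KE = 0.5 * m * v^2
= 0.5 * 91.0 * 11.82^2
= 0.5 * 91.0 * 139.7124
= 6356.91 J

6356.91 J


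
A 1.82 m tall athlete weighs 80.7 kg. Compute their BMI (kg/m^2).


height^2 = 3.3124 m^2
BMI = 80.7 / 3.3124 = 24.36 kg/m^2

24.36 kg/m^2


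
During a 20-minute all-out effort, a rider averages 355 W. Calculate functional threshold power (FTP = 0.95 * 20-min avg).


FTP = 0.95 * 355
= 337.25 W

337.25 W


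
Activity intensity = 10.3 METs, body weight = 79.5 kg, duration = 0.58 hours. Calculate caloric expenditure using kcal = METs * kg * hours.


kcal = 10.3 * 79.5 * 0.58
= 818.85 * 0.58
= 474.93 kcal

474.93 kcal


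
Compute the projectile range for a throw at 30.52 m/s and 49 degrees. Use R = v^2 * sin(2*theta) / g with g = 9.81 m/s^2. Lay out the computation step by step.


Two times the angle = 98 degrees
sin(98) = 0.990268
R = 931.4704 * 0.990268 / 9.81 = 94.027 m

94.027 m


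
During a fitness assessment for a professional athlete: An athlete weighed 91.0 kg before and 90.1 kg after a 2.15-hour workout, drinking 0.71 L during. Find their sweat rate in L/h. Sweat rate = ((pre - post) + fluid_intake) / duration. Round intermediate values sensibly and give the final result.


Body mass change = 0.9 kg
Total sweat loss = 0.9 + 0.71 = 1.61 L
Rate = 1.61 / 2.15 = 0.749 L/h

0.749 L/h


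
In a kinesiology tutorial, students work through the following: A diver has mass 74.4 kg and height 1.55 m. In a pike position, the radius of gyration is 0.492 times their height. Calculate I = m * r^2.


r = 0.492 * 1.55 = 0.7626 m
I = m * r^2 = 74.4 * 0.581559 = 43.268 kg*m^2

43.268 kg*m^2


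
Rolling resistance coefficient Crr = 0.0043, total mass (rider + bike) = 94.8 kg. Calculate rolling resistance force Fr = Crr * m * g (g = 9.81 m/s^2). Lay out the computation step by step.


Fr = Crr * m * g
= 0.0043 * 94.8 * 9.81
= 3.999 N

3.999 N


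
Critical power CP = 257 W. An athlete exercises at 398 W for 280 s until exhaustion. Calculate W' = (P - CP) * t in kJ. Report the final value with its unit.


P - CP = 398 - 257 = 141 W
W' = 141 * 280 = 39480 J
= 39480 / 1000 = 39.48 kJ

39.48 kJ


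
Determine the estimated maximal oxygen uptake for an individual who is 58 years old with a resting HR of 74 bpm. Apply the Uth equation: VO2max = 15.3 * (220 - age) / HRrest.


HRmax = 220 - 58 = 162
VO2max = 15.3 * (162 / 74)
= 15.3 * 2.1892
= 33.49 mL/kg/min

33.49 mL/kg/min


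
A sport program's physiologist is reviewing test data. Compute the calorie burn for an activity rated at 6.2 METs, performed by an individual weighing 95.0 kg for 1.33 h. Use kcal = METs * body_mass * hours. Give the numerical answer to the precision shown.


Product of METs and mass = 6.2 * 95.0 = 589.0
Total kcal = 589.0 * 1.33 = 783.37 kcal

783.37 kcal


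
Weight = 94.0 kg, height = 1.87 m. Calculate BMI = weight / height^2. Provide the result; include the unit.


height^2 = 1.87^2 = 3.4969
BMI = 94.0 / 3.4969 = 26.88 kg/m^2

26.88 kg/m^2


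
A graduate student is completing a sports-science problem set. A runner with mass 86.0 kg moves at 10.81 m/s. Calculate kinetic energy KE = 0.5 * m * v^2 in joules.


v^2 = 10.81^2 = 116.8561
KE = 0.5 * 86.0 * 116.8561
= 5024.81 J

5024.81 J


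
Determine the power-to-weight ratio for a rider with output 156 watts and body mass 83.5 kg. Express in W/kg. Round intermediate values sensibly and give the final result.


P/W = 156 / 83.5 = 1.868 W/kg

1.868 W/kg


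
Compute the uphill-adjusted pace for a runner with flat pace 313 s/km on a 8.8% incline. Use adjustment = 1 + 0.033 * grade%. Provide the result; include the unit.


Adjustment factor = 1 + 0.033 * 8.8 = 1.2904
Grade-adjusted pace = 313 * 1.2904 = 403.9 s/km

403.9 s/km


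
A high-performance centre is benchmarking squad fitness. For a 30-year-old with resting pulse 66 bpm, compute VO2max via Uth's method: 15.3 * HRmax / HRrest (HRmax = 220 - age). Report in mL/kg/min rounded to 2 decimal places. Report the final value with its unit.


Step 1: HRmax = 220 - 30 = 190 bpm
Step 2: Ratio = 190 / 66 = 2.8788
Step 3: VO2max = 15.3 * 2.8788 = 44.05 mL/kg/min

44.05 mL/kg/min


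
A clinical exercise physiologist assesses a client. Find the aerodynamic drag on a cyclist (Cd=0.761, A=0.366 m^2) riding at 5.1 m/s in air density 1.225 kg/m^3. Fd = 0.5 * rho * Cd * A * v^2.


Fd = 0.5 * 1.225 * 0.761 * 0.366 * 5.1^2
= 0.5 * 1.225 * 0.761 * 0.366 * 26.01
= 4.437 N

4.437 N


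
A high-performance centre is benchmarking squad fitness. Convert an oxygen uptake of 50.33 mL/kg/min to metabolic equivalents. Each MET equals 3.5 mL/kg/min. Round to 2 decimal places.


One MET = 3.5 mL/kg/min
Number of METs = 50.33 / 3.5
= 14.38 METs

14.38 METs


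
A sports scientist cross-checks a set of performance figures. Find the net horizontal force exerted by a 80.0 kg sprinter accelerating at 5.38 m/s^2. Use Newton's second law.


Newton's second law: F = m * a
F = 80.0 * 5.38 = 430.4 N

430.4 N


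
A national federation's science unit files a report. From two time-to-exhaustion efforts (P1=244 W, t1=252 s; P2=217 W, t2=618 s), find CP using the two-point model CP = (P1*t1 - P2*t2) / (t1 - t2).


Work in trial 1 = 61488 J
Work in trial 2 = 134106 J
Delta work = -72618 J
Delta time = -366 s
CP = -72618 / -366 = 198.41 W

198.41 W


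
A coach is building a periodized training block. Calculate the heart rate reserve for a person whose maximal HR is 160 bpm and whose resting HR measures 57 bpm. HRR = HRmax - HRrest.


HRmax = 160 bpm
HRrest = 57 bpm
HRR = 160 - 57 = 103 bpm

103 bpm


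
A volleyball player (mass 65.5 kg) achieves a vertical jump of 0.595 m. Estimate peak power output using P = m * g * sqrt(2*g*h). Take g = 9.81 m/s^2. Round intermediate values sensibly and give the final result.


2 * g * h = 2 * 9.81 * 0.595 = 11.6739
sqrt(11.6739) = 3.416709 m/s
P = 65.5 * 9.81 * 3.416709 = 2195.42 W

2195.42 W


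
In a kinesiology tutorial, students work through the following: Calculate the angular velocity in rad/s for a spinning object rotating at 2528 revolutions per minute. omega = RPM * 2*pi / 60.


omega = RPM * 2*pi / 60
= 2528 * 6.28318531 / 60
= 264.732 rad/s

264.732 rad/s


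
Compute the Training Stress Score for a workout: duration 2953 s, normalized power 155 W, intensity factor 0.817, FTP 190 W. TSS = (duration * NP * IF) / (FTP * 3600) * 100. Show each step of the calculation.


Product = 2953 * 155 * 0.817 = 373953.155
Base = 190 * 3600 = 684000
TSS = 373953.155 / 684000 * 100 = 54.67

54.67 TSS


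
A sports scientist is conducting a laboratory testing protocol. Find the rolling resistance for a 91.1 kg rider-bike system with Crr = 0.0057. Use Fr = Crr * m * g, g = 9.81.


m * g = 91.1 * 9.81 = 893.691 N
Fr = 0.0057 * 893.691 = 5.094 N

5.094 N
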